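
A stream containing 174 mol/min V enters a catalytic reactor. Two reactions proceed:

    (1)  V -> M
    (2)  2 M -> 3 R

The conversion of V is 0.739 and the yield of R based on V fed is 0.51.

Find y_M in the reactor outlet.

Conversion of V: V consumed = 1ξ₁ = 0.739 × 174 → ξ₁ = 128.6 mol/min.
Yield of R: 3ξ₂ / 174 = 0.51 → ξ₂ = 29.58 mol/min.
Outlet amounts (n = n₀ + Σ ν·ξ):
  V: 174 − 1(128.6) = 45.41
  M: 0 + 1(128.6) − 2(29.58) = 69.43
  R: 0 + 3(29.58) = 88.74
Total out = 203.6 mol/min; y_M = 69.43 / 203.6 = 0.341.

0.341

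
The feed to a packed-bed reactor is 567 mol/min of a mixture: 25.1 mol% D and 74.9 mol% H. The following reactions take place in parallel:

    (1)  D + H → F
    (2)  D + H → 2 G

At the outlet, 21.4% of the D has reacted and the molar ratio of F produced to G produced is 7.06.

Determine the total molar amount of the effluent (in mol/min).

539 mol/min

Conversion of D: D consumed = 0.214 × 142.3 = 30.46 mol/min = 1ξ₁ + 1ξ₂.
Selectivity: 1ξ₁ / (2ξ₂) = 7.06 → ξ₁ = 14.12 ξ₂.
Substitute: (1·14.12 + 1) ξ₂ = 30.46 → ξ₂ = 2.014 mol/min, ξ₁ = 28.44 mol/min.
Outlet amounts (n = n₀ + Σ ν·ξ):
  D: 142.3 − 1(28.44) − 1(2.014) = 111.9
  H: 424.7 − 1(28.44) − 1(2.014) = 394.2
  F: 0 + 1(28.44) = 28.44
  G: 0 + 2(2.014) = 4.029
Total out = 111.9 + 394.2 + 28.44 + 4.029 = 538.6 mol/min.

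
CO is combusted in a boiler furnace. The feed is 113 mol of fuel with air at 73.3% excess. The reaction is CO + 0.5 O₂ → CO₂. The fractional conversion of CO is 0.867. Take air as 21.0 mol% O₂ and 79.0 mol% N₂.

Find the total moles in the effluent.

530 mol

Stoichiometric O₂ = 0.5 × 113 = 56.5 mol; O₂ fed = 56.5 × 1.733 = 97.91 mol.
N₂ fed = 97.91 × 79/21 = 368.3 mol.
Fuel reacted = 0.867 × 113 → ξ = 97.97 mol.
Outlet (n = n₀ + ν ξ):
  CO: 113 − 1(97.97) = 15.03
  O₂: 97.91 − 0.5(97.97) = 48.93
  N₂: 368.3 (inert)
  CO₂: 0 + 1(97.97) = 97.97
Total out = 15.03 + 48.93 + 368.3 + 97.97 = 530.3 mol.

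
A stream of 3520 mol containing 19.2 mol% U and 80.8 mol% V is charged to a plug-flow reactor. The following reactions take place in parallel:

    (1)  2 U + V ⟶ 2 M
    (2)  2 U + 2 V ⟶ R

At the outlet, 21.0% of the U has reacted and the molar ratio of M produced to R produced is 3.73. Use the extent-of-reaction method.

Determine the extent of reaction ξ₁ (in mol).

Conversion of U: U consumed = 0.21 × 675.8 = 141.9 mol = 2ξ₁ + 2ξ₂.
Selectivity: 2ξ₁ / (1ξ₂) = 3.73 → ξ₁ = 1.865 ξ₂.
Substitute: (2·1.865 + 2) ξ₂ = 141.9 → ξ₂ = 24.77 mol, ξ₁ = 46.19 mol.
Outlet amounts (n = n₀ + Σ ν·ξ):
  U: 675.8 − 2(46.19) − 2(24.77) = 533.9
  V: 2844 − 1(46.19) − 2(24.77) = 2748
  M: 0 + 2(46.19) = 92.39
  R: 0 + 1(24.77) = 24.77

ξ₁ = 46.2 mol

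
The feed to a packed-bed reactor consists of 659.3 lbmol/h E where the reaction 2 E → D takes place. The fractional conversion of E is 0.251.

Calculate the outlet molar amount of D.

E reacted = 0.251 × 659.3 = 165.5 lbmol/h; ν_E = −2, so ξ = 165.5/2 = 82.74 lbmol/h.
Outlet amounts (n = n₀ + ν ξ):
  E: 659.3 − 2(82.74) = 493.8
  D: 0 + 1(82.74) = 82.74

82.7 lbmol/h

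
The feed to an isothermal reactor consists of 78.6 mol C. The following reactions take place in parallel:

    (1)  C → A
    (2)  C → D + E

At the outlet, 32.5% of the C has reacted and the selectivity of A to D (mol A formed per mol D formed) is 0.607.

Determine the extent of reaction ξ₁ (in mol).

Conversion of C: C consumed = 0.325 × 78.6 = 25.54 mol = 1ξ₁ + 1ξ₂.
Selectivity: 1ξ₁ / (1ξ₂) = 0.607 → ξ₁ = 0.607 ξ₂.
Substitute: (1·0.607 + 1) ξ₂ = 25.54 → ξ₂ = 15.9 mol, ξ₁ = 9.649 mol.
Outlet amounts (n = n₀ + Σ ν·ξ):
  C: 78.6 − 1(9.649) − 1(15.9) = 53.05
  A: 0 + 1(9.649) = 9.649
  D: 0 + 1(15.9) = 15.9
  E: 0 + 1(15.9) = 15.9

ξ₁ = 9.65 mol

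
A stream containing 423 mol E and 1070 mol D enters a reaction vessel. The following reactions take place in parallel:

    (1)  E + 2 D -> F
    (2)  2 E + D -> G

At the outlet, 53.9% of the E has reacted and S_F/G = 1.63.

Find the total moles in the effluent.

Conversion of E: E consumed = 0.539 × 423 = 228 mol = 1ξ₁ + 2ξ₂.
Selectivity: 1ξ₁ / (1ξ₂) = 1.63 → ξ₁ = 1.63 ξ₂.
Substitute: (1·1.63 + 2) ξ₂ = 228 → ξ₂ = 62.81 mol, ξ₁ = 102.4 mol.
Outlet amounts (n = n₀ + Σ ν·ξ):
  E: 423 − 1(102.4) − 2(62.81) = 195
  D: 1070 − 2(102.4) − 1(62.81) = 802.4
  F: 0 + 1(102.4) = 102.4
  G: 0 + 1(62.81) = 62.81
Total out = 195 + 802.4 + 102.4 + 62.81 = 1163 mol.

1160 mol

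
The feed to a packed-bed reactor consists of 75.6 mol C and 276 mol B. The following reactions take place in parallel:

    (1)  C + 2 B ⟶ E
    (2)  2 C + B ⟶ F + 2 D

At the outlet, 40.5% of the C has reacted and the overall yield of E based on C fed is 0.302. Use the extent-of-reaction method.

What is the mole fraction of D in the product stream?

Yield of E: 1ξ₁ / 75.6 = 0.302 → ξ₁ = 22.83 mol.
Conversion of C: 1ξ₁ + 2ξ₂ = 0.405 × 75.6 = 30.62 → ξ₂ = 3.893 mol.
Outlet amounts (n = n₀ + Σ ν·ξ):
  C: 75.6 − 1(22.83) − 2(3.893) = 44.98
  B: 276 − 2(22.83) − 1(3.893) = 226.4
  E: 0 + 1(22.83) = 22.83
  F: 0 + 1(3.893) = 3.893
  D: 0 + 2(3.893) = 7.787
Total out = 305.9 mol; y_D = 7.787 / 305.9 = 0.02545.

0.0255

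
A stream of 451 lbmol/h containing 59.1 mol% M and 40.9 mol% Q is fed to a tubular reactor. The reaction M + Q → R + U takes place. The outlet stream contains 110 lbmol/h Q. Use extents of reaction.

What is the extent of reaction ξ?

For Q: n = n₀ − 1ξ → 110 = 184.5 − 1ξ, giving ξ = 74.46 lbmol/h.
Outlet amounts (n = n₀ + ν ξ):
  M: 266.5 − 1(74.46) = 192.1
  Q: 184.5 − 1(74.46) = 110
  R: 0 + 1(74.46) = 74.46
  U: 0 + 1(74.46) = 74.46

ξ = 74.5 lbmol/h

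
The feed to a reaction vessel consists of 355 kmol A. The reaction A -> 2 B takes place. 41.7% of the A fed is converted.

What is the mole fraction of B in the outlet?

0.589

A reacted = 0.417 × 355 = 148 kmol; ν_A = −1, so ξ = 148/1 = 148 kmol.
Outlet amounts (n = n₀ + ν ξ):
  A: 355 − 1(148) = 207
  B: 0 + 2(148) = 296.1
Total out = 503 kmol; y_B = 296.1 / 503 = 0.5886.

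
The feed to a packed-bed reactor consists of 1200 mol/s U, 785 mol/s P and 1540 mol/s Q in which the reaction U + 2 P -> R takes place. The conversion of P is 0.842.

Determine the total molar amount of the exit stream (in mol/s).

2860 mol/s

P reacted = 0.842 × 785 = 661 mol/s; ν_P = −2, so ξ = 661/2 = 330.5 mol/s.
Outlet amounts (n = n₀ + ν ξ):
  U: 1200 − 1(330.5) = 869.5
  P: 785 − 2(330.5) = 124
  R: 0 + 1(330.5) = 330.5
  Q: 1540 (inert)
Total out = 869.5 + 124 + 330.5 + 1540 = 2864 mol/s.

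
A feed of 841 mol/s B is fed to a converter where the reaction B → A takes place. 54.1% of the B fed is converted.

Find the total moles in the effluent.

B reacted = 0.541 × 841 = 455 mol/s; ν_B = −1, so ξ = 455/1 = 455 mol/s.
Outlet amounts (n = n₀ + ν ξ):
  B: 841 − 1(455) = 386
  A: 0 + 1(455) = 455
Total out = 386 + 455 = 841 mol/s.

841 mol/s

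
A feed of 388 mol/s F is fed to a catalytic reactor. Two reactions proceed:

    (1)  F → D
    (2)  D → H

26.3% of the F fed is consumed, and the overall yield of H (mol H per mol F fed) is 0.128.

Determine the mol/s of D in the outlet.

52.4 mol/s

Conversion of F: F consumed = 1ξ₁ = 0.263 × 388 → ξ₁ = 102 mol/s.
Yield of H: 1ξ₂ / 388 = 0.128 → ξ₂ = 49.66 mol/s.
Outlet amounts (n = n₀ + Σ ν·ξ):
  F: 388 − 1(102) = 286
  D: 0 + 1(102) − 1(49.66) = 52.38
  H: 0 + 1(49.66) = 49.66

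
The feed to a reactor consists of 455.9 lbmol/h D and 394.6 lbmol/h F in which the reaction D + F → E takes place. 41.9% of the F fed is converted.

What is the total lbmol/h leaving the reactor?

F reacted = 0.419 × 394.6 = 165.3 lbmol/h; ν_F = −1, so ξ = 165.3/1 = 165.3 lbmol/h.
Outlet amounts (n = n₀ + ν ξ):
  D: 455.9 − 1(165.3) = 290.6
  F: 394.6 − 1(165.3) = 229.3
  E: 0 + 1(165.3) = 165.3
Total out = 290.6 + 229.3 + 165.3 = 685.2 lbmol/h.

685 lbmol/h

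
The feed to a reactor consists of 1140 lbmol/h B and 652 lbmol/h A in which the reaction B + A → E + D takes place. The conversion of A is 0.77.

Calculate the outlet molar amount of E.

A reacted = 0.77 × 652 = 502 lbmol/h; ν_A = −1, so ξ = 502/1 = 502 lbmol/h.
Outlet amounts (n = n₀ + ν ξ):
  B: 1140 − 1(502) = 638
  A: 652 − 1(502) = 150
  E: 0 + 1(502) = 502
  D: 0 + 1(502) = 502

502 lbmol/h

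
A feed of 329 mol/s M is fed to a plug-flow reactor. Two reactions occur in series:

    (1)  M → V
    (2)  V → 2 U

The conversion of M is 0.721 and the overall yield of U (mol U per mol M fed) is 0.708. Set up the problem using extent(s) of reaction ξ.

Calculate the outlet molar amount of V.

Conversion of M: M consumed = 1ξ₁ = 0.721 × 329 → ξ₁ = 237.2 mol/s.
Yield of U: 2ξ₂ / 329 = 0.708 → ξ₂ = 116.5 mol/s.
Outlet amounts (n = n₀ + Σ ν·ξ):
  M: 329 − 1(237.2) = 91.79
  V: 0 + 1(237.2) − 1(116.5) = 120.7
  U: 0 + 2(116.5) = 232.9

121 mol/s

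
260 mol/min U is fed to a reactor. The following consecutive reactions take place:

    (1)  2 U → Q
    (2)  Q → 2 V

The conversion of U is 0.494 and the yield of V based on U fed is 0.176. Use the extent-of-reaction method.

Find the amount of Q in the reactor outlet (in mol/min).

Conversion of U: U consumed = 2ξ₁ = 0.494 × 260 → ξ₁ = 64.22 mol/min.
Yield of V: 2ξ₂ / 260 = 0.176 → ξ₂ = 22.88 mol/min.
Outlet amounts (n = n₀ + Σ ν·ξ):
  U: 260 − 2(64.22) = 131.6
  Q: 0 + 1(64.22) − 1(22.88) = 41.34
  V: 0 + 2(22.88) = 45.76

41.3 mol/min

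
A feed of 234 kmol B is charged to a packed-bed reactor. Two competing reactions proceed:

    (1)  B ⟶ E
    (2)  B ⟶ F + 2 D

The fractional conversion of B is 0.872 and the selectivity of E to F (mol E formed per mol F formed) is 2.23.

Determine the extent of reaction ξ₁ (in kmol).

Conversion of B: B consumed = 0.872 × 234 = 204 kmol = 1ξ₁ + 1ξ₂.
Selectivity: 1ξ₁ / (1ξ₂) = 2.23 → ξ₁ = 2.23 ξ₂.
Substitute: (1·2.23 + 1) ξ₂ = 204 → ξ₂ = 63.17 kmol, ξ₁ = 140.9 kmol.
Outlet amounts (n = n₀ + Σ ν·ξ):
  B: 234 − 1(140.9) − 1(63.17) = 29.95
  E: 0 + 1(140.9) = 140.9
  F: 0 + 1(63.17) = 63.17
  D: 0 + 2(63.17) = 126.3

ξ₁ = 141 kmol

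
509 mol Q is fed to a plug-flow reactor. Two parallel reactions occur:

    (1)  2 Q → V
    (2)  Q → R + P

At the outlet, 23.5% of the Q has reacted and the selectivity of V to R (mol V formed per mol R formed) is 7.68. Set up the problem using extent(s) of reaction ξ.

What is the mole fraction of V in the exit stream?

Conversion of Q: Q consumed = 0.235 × 509 = 119.6 mol = 2ξ₁ + 1ξ₂.
Selectivity: 1ξ₁ / (1ξ₂) = 7.68 → ξ₁ = 7.68 ξ₂.
Substitute: (2·7.68 + 1) ξ₂ = 119.6 → ξ₂ = 7.311 mol, ξ₁ = 56.15 mol.
Outlet amounts (n = n₀ + Σ ν·ξ):
  Q: 509 − 2(56.15) − 1(7.311) = 389.4
  V: 0 + 1(56.15) = 56.15
  R: 0 + 1(7.311) = 7.311
  P: 0 + 1(7.311) = 7.311
Total out = 460.2 mol; y_V = 56.15 / 460.2 = 0.122.

0.122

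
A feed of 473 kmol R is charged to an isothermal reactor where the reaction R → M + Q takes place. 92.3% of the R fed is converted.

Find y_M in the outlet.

0.48

R reacted = 0.923 × 473 = 436.6 kmol; ν_R = −1, so ξ = 436.6/1 = 436.6 kmol.
Outlet amounts (n = n₀ + ν ξ):
  R: 473 − 1(436.6) = 36.42
  M: 0 + 1(436.6) = 436.6
  Q: 0 + 1(436.6) = 436.6
Total out = 909.6 kmol; y_M = 436.6 / 909.6 = 0.48.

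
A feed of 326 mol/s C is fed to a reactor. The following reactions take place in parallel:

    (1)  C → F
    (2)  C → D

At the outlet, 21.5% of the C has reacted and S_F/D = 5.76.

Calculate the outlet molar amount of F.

59.7 mol/s

Conversion of C: C consumed = 0.215 × 326 = 70.09 mol/s = 1ξ₁ + 1ξ₂.
Selectivity: 1ξ₁ / (1ξ₂) = 5.76 → ξ₁ = 5.76 ξ₂.
Substitute: (1·5.76 + 1) ξ₂ = 70.09 → ξ₂ = 10.37 mol/s, ξ₁ = 59.72 mol/s.
Outlet amounts (n = n₀ + Σ ν·ξ):
  C: 326 − 1(59.72) − 1(10.37) = 255.9
  F: 0 + 1(59.72) = 59.72
  D: 0 + 1(10.37) = 10.37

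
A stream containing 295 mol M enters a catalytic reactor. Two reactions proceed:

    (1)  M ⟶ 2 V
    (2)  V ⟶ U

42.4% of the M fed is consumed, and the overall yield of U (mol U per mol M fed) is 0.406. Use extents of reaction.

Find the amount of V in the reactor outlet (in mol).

130 mol

Conversion of M: M consumed = 1ξ₁ = 0.424 × 295 → ξ₁ = 125.1 mol.
Yield of U: 1ξ₂ / 295 = 0.406 → ξ₂ = 119.8 mol.
Outlet amounts (n = n₀ + Σ ν·ξ):
  M: 295 − 1(125.1) = 169.9
  V: 0 + 2(125.1) − 1(119.8) = 130.4
  U: 0 + 1(119.8) = 119.8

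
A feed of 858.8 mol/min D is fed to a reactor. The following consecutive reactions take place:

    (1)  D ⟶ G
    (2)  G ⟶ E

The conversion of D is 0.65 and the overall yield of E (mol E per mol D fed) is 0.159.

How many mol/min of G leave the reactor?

422 mol/min

Conversion of D: D consumed = 1ξ₁ = 0.65 × 858.8 → ξ₁ = 558.2 mol/min.
Yield of E: 1ξ₂ / 858.8 = 0.159 → ξ₂ = 136.5 mol/min.
Outlet amounts (n = n₀ + Σ ν·ξ):
  D: 858.8 − 1(558.2) = 300.6
  G: 0 + 1(558.2) − 1(136.5) = 421.7
  E: 0 + 1(136.5) = 136.5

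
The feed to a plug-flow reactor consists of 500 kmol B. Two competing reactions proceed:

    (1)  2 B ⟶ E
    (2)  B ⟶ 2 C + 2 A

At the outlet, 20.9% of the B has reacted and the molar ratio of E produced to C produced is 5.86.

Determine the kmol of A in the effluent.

Conversion of B: B consumed = 0.209 × 500 = 104.5 kmol = 2ξ₁ + 1ξ₂.
Selectivity: 1ξ₁ / (2ξ₂) = 5.86 → ξ₁ = 11.72 ξ₂.
Substitute: (2·11.72 + 1) ξ₂ = 104.5 → ξ₂ = 4.276 kmol, ξ₁ = 50.11 kmol.
Outlet amounts (n = n₀ + Σ ν·ξ):
  B: 500 − 2(50.11) − 1(4.276) = 395.5
  E: 0 + 1(50.11) = 50.11
  C: 0 + 2(4.276) = 8.552
  A: 0 + 2(4.276) = 8.552

8.55 kmol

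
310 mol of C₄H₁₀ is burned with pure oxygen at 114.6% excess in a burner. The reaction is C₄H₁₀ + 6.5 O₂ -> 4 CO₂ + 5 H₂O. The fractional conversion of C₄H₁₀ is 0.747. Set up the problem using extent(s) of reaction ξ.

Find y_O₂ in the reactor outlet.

Stoichiometric O₂ = 6.5 × 310 = 2015 mol; O₂ fed = 2015 × 2.146 = 4324 mol.
Fuel reacted = 0.747 × 310 → ξ = 231.6 mol.
Outlet (n = n₀ + ν ξ):
  C₄H₁₀: 310 − 1(231.6) = 78.43
  O₂: 4324 − 6.5(231.6) = 2819
  CO₂: 0 + 4(231.6) = 926.3
  H₂O: 0 + 5(231.6) = 1158
Total out = 4982 mol; y_O₂ = 2819 / 4982 = 0.5659.

0.566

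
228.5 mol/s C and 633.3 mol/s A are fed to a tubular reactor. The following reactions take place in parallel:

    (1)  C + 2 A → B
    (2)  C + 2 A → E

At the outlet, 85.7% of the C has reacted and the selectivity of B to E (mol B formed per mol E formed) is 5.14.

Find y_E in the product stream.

0.0678

Conversion of C: C consumed = 0.857 × 228.5 = 195.8 mol/s = 1ξ₁ + 1ξ₂.
Selectivity: 1ξ₁ / (1ξ₂) = 5.14 → ξ₁ = 5.14 ξ₂.
Substitute: (1·5.14 + 1) ξ₂ = 195.8 → ξ₂ = 31.89 mol/s, ξ₁ = 163.9 mol/s.
Outlet amounts (n = n₀ + Σ ν·ξ):
  C: 228.5 − 1(163.9) − 1(31.89) = 32.68
  A: 633.3 − 2(163.9) − 2(31.89) = 241.7
  B: 0 + 1(163.9) = 163.9
  E: 0 + 1(31.89) = 31.89
Total out = 470.2 mol/s; y_E = 31.89 / 470.2 = 0.06784.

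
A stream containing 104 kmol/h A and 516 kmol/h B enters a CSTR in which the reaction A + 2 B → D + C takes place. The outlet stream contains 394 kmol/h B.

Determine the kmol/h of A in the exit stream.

43 kmol/h

For B: n = n₀ − 2ξ → 394 = 516 − 2ξ, giving ξ = 61 kmol/h.
Outlet amounts (n = n₀ + ν ξ):
  A: 104 − 1(61) = 43
  B: 516 − 2(61) = 394
  D: 0 + 1(61) = 61
  C: 0 + 1(61) = 61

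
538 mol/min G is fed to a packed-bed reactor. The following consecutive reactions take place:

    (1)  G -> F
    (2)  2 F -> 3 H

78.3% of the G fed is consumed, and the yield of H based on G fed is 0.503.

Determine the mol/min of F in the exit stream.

Conversion of G: G consumed = 1ξ₁ = 0.783 × 538 → ξ₁ = 421.3 mol/min.
Yield of H: 3ξ₂ / 538 = 0.503 → ξ₂ = 90.2 mol/min.
Outlet amounts (n = n₀ + Σ ν·ξ):
  G: 538 − 1(421.3) = 116.7
  F: 0 + 1(421.3) − 2(90.2) = 240.8
  H: 0 + 3(90.2) = 270.6

241 mol/min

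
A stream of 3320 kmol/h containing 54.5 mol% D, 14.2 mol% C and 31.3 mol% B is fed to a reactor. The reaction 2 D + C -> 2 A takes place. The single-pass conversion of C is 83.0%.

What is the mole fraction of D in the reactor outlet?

0.351

C reacted = 0.83 × 471.4 = 391.3 kmol/h; ν_C = −1, so ξ = 391.3/1 = 391.3 kmol/h.
Outlet amounts (n = n₀ + ν ξ):
  D: 1809 − 2(391.3) = 1027
  C: 471.4 − 1(391.3) = 80.14
  A: 0 + 2(391.3) = 782.6
  B: 1039 (inert)
Total out = 2929 kmol/h; y_D = 1027 / 2929 = 0.3506.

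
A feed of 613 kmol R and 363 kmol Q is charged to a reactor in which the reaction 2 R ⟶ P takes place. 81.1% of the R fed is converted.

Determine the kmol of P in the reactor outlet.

R reacted = 0.811 × 613 = 497.1 kmol; ν_R = −2, so ξ = 497.1/2 = 248.6 kmol.
Outlet amounts (n = n₀ + ν ξ):
  R: 613 − 2(248.6) = 115.9
  P: 0 + 1(248.6) = 248.6
  Q: 363 (inert)

249 kmol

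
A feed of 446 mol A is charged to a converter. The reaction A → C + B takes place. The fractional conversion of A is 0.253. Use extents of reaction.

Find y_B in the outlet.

0.202

A reacted = 0.253 × 446 = 112.8 mol; ν_A = −1, so ξ = 112.8/1 = 112.8 mol.
Outlet amounts (n = n₀ + ν ξ):
  A: 446 − 1(112.8) = 333.2
  C: 0 + 1(112.8) = 112.8
  B: 0 + 1(112.8) = 112.8
Total out = 558.8 mol; y_B = 112.8 / 558.8 = 0.2019.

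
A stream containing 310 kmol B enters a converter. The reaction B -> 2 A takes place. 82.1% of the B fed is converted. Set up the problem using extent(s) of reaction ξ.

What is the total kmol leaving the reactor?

B reacted = 0.821 × 310 = 254.5 kmol; ν_B = −1, so ξ = 254.5/1 = 254.5 kmol.
Outlet amounts (n = n₀ + ν ξ):
  B: 310 − 1(254.5) = 55.49
  A: 0 + 2(254.5) = 509
Total out = 55.49 + 509 = 564.5 kmol.

565 kmol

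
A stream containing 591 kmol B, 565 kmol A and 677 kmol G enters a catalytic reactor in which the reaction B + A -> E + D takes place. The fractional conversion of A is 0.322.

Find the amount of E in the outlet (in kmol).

A reacted = 0.322 × 565 = 181.9 kmol; ν_A = −1, so ξ = 181.9/1 = 181.9 kmol.
Outlet amounts (n = n₀ + ν ξ):
  B: 591 − 1(181.9) = 409.1
  A: 565 − 1(181.9) = 383.1
  E: 0 + 1(181.9) = 181.9
  D: 0 + 1(181.9) = 181.9
  G: 677 (inert)

182 kmol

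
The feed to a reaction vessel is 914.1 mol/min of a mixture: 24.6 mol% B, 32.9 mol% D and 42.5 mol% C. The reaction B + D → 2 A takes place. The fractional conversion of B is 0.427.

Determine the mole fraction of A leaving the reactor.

B reacted = 0.427 × 224.9 = 96.02 mol/min; ν_B = −1, so ξ = 96.02/1 = 96.02 mol/min.
Outlet amounts (n = n₀ + ν ξ):
  B: 224.9 − 1(96.02) = 128.8
  D: 300.7 − 1(96.02) = 204.7
  A: 0 + 2(96.02) = 192
  C: 388.5 (inert)
Total out = 914.1 mol/min; y_A = 192 / 914.1 = 0.2101.

0.21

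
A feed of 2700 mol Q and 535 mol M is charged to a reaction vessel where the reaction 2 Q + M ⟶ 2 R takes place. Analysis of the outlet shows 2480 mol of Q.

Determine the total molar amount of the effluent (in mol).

For Q: n = n₀ − 2ξ → 2480 = 2700 − 2ξ, giving ξ = 110 mol.
Outlet amounts (n = n₀ + ν ξ):
  Q: 2700 − 2(110) = 2480
  M: 535 − 1(110) = 425
  R: 0 + 2(110) = 220
Total out = 2480 + 425 + 220 = 3125 mol.

3120 mol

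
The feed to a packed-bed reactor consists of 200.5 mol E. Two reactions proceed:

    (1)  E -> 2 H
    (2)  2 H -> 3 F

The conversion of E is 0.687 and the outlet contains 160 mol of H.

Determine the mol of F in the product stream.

173 mol

Conversion of E: E consumed = 1ξ₁ = 0.687 × 200.5 → ξ₁ = 137.7 mol.
H balance: n_H = 0 + 2ξ₁ − 2ξ₂ = 160 → ξ₂ = (2·137.7 − 160)/2 = 57.74 mol.
Outlet amounts (n = n₀ + Σ ν·ξ):
  E: 200.5 − 1(137.7) = 62.76
  H: 0 + 2(137.7) − 2(57.74) = 160
  F: 0 + 3(57.74) = 173.2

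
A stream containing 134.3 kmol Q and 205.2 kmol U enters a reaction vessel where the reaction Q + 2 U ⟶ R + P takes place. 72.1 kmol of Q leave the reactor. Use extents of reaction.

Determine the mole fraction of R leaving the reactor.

0.224

For Q: n = n₀ − 1ξ → 72.1 = 134.3 − 1ξ, giving ξ = 62.2 kmol.
Outlet amounts (n = n₀ + ν ξ):
  Q: 134.3 − 1(62.2) = 72.1
  U: 205.2 − 2(62.2) = 80.8
  R: 0 + 1(62.2) = 62.2
  P: 0 + 1(62.2) = 62.2
Total out = 277.3 kmol; y_R = 62.2 / 277.3 = 0.2243.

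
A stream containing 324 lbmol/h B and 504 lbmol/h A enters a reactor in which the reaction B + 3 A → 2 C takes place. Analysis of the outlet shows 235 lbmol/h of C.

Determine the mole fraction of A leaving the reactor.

0.255

For C: n = n₀ + 2ξ → 235 = 0 + 2ξ, giving ξ = 117.5 lbmol/h.
Outlet amounts (n = n₀ + ν ξ):
  B: 324 − 1(117.5) = 206.5
  A: 504 − 3(117.5) = 151.5
  C: 0 + 2(117.5) = 235
Total out = 593 lbmol/h; y_A = 151.5 / 593 = 0.2555.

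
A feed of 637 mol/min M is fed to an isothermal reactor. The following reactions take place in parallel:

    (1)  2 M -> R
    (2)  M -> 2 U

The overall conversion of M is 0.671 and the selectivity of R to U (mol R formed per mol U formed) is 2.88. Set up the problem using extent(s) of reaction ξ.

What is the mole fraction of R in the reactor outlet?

Conversion of M: M consumed = 0.671 × 637 = 427.4 mol/min = 2ξ₁ + 1ξ₂.
Selectivity: 1ξ₁ / (2ξ₂) = 2.88 → ξ₁ = 5.76 ξ₂.
Substitute: (2·5.76 + 1) ξ₂ = 427.4 → ξ₂ = 34.14 mol/min, ξ₁ = 196.6 mol/min.
Outlet amounts (n = n₀ + Σ ν·ξ):
  M: 637 − 2(196.6) − 1(34.14) = 209.6
  R: 0 + 1(196.6) = 196.6
  U: 0 + 2(34.14) = 68.28
Total out = 474.5 mol/min; y_R = 196.6 / 474.5 = 0.4144.

0.414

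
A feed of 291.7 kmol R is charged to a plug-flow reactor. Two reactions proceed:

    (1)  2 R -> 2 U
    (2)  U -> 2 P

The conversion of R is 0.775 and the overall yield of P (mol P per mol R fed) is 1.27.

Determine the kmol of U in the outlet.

Conversion of R: R consumed = 2ξ₁ = 0.775 × 291.7 → ξ₁ = 113 kmol.
Yield of P: 2ξ₂ / 291.7 = 1.27 → ξ₂ = 185.2 kmol.
Outlet amounts (n = n₀ + Σ ν·ξ):
  R: 291.7 − 2(113) = 65.63
  U: 0 + 2(113) − 1(185.2) = 40.84
  P: 0 + 2(185.2) = 370.5

40.8 kmol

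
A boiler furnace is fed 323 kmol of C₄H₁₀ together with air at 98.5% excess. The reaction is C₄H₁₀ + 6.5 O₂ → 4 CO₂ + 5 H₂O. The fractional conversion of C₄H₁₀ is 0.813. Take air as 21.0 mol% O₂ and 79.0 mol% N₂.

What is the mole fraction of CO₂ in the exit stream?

Stoichiometric O₂ = 6.5 × 323 = 2100 kmol; O₂ fed = 2100 × 1.985 = 4168 kmol.
N₂ fed = 4168 × 79/21 = 15680 kmol.
Fuel reacted = 0.813 × 323 → ξ = 262.6 kmol.
Outlet (n = n₀ + ν ξ):
  C₄H₁₀: 323 − 1(262.6) = 60.4
  O₂: 4168 − 6.5(262.6) = 2461
  N₂: 15680 (inert)
  CO₂: 0 + 4(262.6) = 1050
  H₂O: 0 + 5(262.6) = 1313
Total out = 20560 kmol; y_CO₂ = 1050 / 20560 = 0.05108.

0.0511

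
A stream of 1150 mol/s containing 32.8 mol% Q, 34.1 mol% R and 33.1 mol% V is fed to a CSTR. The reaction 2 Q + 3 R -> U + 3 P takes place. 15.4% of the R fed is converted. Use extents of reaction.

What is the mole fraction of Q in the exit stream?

0.298

R reacted = 0.154 × 392.1 = 60.39 mol/s; ν_R = −3, so ξ = 60.39/3 = 20.13 mol/s.
Outlet amounts (n = n₀ + ν ξ):
  Q: 377.2 − 2(20.13) = 336.9
  R: 392.1 − 3(20.13) = 331.8
  U: 0 + 1(20.13) = 20.13
  P: 0 + 3(20.13) = 60.39
  V: 380.6 (inert)
Total out = 1130 mol/s; y_Q = 336.9 / 1130 = 0.2982.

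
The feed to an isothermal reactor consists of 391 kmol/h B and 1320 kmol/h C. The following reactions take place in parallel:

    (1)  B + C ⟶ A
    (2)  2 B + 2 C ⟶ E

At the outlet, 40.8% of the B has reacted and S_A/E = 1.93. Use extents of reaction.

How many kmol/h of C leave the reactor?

Conversion of B: B consumed = 0.408 × 391 = 159.5 kmol/h = 1ξ₁ + 2ξ₂.
Selectivity: 1ξ₁ / (1ξ₂) = 1.93 → ξ₁ = 1.93 ξ₂.
Substitute: (1·1.93 + 2) ξ₂ = 159.5 → ξ₂ = 40.59 kmol/h, ξ₁ = 78.34 kmol/h.
Outlet amounts (n = n₀ + Σ ν·ξ):
  B: 391 − 1(78.34) − 2(40.59) = 231.5
  C: 1320 − 1(78.34) − 2(40.59) = 1160
  A: 0 + 1(78.34) = 78.34
  E: 0 + 1(40.59) = 40.59

1160 kmol/h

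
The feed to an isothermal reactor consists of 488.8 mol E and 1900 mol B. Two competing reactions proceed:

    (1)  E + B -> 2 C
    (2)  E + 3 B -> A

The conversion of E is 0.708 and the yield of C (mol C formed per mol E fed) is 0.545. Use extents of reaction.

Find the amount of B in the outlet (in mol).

1130 mol

Yield of C: 2ξ₁ / 488.8 = 0.545 → ξ₁ = 133.2 mol.
Conversion of E: 1ξ₁ + 1ξ₂ = 0.708 × 488.8 = 346.1 → ξ₂ = 212.9 mol.
Outlet amounts (n = n₀ + Σ ν·ξ):
  E: 488.8 − 1(133.2) − 1(212.9) = 142.7
  B: 1900 − 1(133.2) − 3(212.9) = 1128
  C: 0 + 2(133.2) = 266.4
  A: 0 + 1(212.9) = 212.9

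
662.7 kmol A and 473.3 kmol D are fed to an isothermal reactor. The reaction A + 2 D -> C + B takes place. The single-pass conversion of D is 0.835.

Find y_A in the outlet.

D reacted = 0.835 × 473.3 = 395.2 kmol; ν_D = −2, so ξ = 395.2/2 = 197.6 kmol.
Outlet amounts (n = n₀ + ν ξ):
  A: 662.7 − 1(197.6) = 465.1
  D: 473.3 − 2(197.6) = 78.09
  C: 0 + 1(197.6) = 197.6
  B: 0 + 1(197.6) = 197.6
Total out = 938.4 kmol; y_A = 465.1 / 938.4 = 0.4956.

0.496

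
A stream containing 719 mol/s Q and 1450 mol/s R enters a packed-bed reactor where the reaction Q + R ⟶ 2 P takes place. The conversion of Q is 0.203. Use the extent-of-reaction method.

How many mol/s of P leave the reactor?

292 mol/s

Q reacted = 0.203 × 719 = 146 mol/s; ν_Q = −1, so ξ = 146/1 = 146 mol/s.
Outlet amounts (n = n₀ + ν ξ):
  Q: 719 − 1(146) = 573
  R: 1450 − 1(146) = 1304
  P: 0 + 2(146) = 291.9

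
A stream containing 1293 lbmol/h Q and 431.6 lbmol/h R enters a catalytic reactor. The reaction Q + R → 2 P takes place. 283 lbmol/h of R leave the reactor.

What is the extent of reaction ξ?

ξ = 149 lbmol/h

For R: n = n₀ − 1ξ → 283 = 431.6 − 1ξ, giving ξ = 148.6 lbmol/h.
Outlet amounts (n = n₀ + ν ξ):
  Q: 1293 − 1(148.6) = 1144
  R: 431.6 − 1(148.6) = 283
  P: 0 + 2(148.6) = 297.2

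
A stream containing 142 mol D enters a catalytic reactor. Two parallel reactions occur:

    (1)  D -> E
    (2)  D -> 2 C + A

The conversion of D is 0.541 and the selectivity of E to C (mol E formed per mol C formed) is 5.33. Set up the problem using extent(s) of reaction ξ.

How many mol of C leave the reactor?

Conversion of D: D consumed = 0.541 × 142 = 76.82 mol = 1ξ₁ + 1ξ₂.
Selectivity: 1ξ₁ / (2ξ₂) = 5.33 → ξ₁ = 10.66 ξ₂.
Substitute: (1·10.66 + 1) ξ₂ = 76.82 → ξ₂ = 6.589 mol, ξ₁ = 70.23 mol.
Outlet amounts (n = n₀ + Σ ν·ξ):
  D: 142 − 1(70.23) − 1(6.589) = 65.18
  E: 0 + 1(70.23) = 70.23
  C: 0 + 2(6.589) = 13.18
  A: 0 + 1(6.589) = 6.589

13.2 mol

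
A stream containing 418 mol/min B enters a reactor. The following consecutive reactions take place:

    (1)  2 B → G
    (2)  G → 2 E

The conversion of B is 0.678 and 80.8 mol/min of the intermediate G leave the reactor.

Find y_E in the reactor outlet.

0.361

Conversion of B: B consumed = 2ξ₁ = 0.678 × 418 → ξ₁ = 141.7 mol/min.
G balance: n_G = 0 + 1ξ₁ − 1ξ₂ = 80.8 → ξ₂ = (1·141.7 − 80.8)/1 = 60.9 mol/min.
Outlet amounts (n = n₀ + Σ ν·ξ):
  B: 418 − 2(141.7) = 134.6
  G: 0 + 1(141.7) − 1(60.9) = 80.8
  E: 0 + 2(60.9) = 121.8
Total out = 337.2 mol/min; y_E = 121.8 / 337.2 = 0.3612.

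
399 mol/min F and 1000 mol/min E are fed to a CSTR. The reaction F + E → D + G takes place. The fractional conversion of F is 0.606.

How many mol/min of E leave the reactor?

758 mol/min

F reacted = 0.606 × 399 = 241.8 mol/min; ν_F = −1, so ξ = 241.8/1 = 241.8 mol/min.
Outlet amounts (n = n₀ + ν ξ):
  F: 399 − 1(241.8) = 157.2
  E: 1000 − 1(241.8) = 758.2
  D: 0 + 1(241.8) = 241.8
  G: 0 + 1(241.8) = 241.8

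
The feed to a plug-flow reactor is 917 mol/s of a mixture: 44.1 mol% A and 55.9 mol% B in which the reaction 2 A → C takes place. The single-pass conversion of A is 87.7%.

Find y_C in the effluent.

0.24

A reacted = 0.877 × 404.4 = 354.7 mol/s; ν_A = −2, so ξ = 354.7/2 = 177.3 mol/s.
Outlet amounts (n = n₀ + ν ξ):
  A: 404.4 − 2(177.3) = 49.74
  C: 0 + 1(177.3) = 177.3
  B: 512.6 (inert)
Total out = 739.7 mol/s; y_C = 177.3 / 739.7 = 0.2397.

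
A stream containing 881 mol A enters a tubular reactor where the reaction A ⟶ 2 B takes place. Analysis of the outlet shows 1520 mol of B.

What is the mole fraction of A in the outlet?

0.0737

For B: n = n₀ + 2ξ → 1520 = 0 + 2ξ, giving ξ = 760 mol.
Outlet amounts (n = n₀ + ν ξ):
  A: 881 − 1(760) = 121
  B: 0 + 2(760) = 1520
Total out = 1641 mol; y_A = 121 / 1641 = 0.07374.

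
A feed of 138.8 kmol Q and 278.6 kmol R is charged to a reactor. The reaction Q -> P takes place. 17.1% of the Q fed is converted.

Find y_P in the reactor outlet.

Q reacted = 0.171 × 138.8 = 23.73 kmol; ν_Q = −1, so ξ = 23.73/1 = 23.73 kmol.
Outlet amounts (n = n₀ + ν ξ):
  Q: 138.8 − 1(23.73) = 115.1
  P: 0 + 1(23.73) = 23.73
  R: 278.6 (inert)
Total out = 417.4 kmol; y_P = 23.73 / 417.4 = 0.05686.

0.0569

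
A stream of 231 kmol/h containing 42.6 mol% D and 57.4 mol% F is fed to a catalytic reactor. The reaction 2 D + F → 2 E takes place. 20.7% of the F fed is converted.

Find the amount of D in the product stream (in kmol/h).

43.5 kmol/h

F reacted = 0.207 × 132.6 = 27.45 kmol/h; ν_F = −1, so ξ = 27.45/1 = 27.45 kmol/h.
Outlet amounts (n = n₀ + ν ξ):
  D: 98.41 − 2(27.45) = 43.51
  F: 132.6 − 1(27.45) = 105.1
  E: 0 + 2(27.45) = 54.89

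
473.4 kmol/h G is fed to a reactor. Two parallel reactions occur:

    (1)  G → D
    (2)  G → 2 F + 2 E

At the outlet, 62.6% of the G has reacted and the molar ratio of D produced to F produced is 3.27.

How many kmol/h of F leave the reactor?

78.6 kmol/h

Conversion of G: G consumed = 0.626 × 473.4 = 296.3 kmol/h = 1ξ₁ + 1ξ₂.
Selectivity: 1ξ₁ / (2ξ₂) = 3.27 → ξ₁ = 6.54 ξ₂.
Substitute: (1·6.54 + 1) ξ₂ = 296.3 → ξ₂ = 39.3 kmol/h, ξ₁ = 257 kmol/h.
Outlet amounts (n = n₀ + Σ ν·ξ):
  G: 473.4 − 1(257) − 1(39.3) = 177.1
  D: 0 + 1(257) = 257
  F: 0 + 2(39.3) = 78.61
  E: 0 + 2(39.3) = 78.61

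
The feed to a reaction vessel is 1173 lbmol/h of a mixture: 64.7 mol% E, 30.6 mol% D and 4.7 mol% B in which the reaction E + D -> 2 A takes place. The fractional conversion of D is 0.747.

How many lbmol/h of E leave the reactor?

D reacted = 0.747 × 358.9 = 268.1 lbmol/h; ν_D = −1, so ξ = 268.1/1 = 268.1 lbmol/h.
Outlet amounts (n = n₀ + ν ξ):
  E: 758.9 − 1(268.1) = 490.8
  D: 358.9 − 1(268.1) = 90.81
  A: 0 + 2(268.1) = 536.3
  B: 55.13 (inert)

491 lbmol/h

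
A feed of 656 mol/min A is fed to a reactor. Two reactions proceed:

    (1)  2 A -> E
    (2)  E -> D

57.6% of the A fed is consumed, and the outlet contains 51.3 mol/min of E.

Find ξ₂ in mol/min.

ξ₂ = 138 mol/min

Conversion of A: A consumed = 2ξ₁ = 0.576 × 656 → ξ₁ = 188.9 mol/min.
E balance: n_E = 0 + 1ξ₁ − 1ξ₂ = 51.3 → ξ₂ = (1·188.9 − 51.3)/1 = 137.6 mol/min.
Outlet amounts (n = n₀ + Σ ν·ξ):
  A: 656 − 2(188.9) = 278.1
  E: 0 + 1(188.9) − 1(137.6) = 51.3
  D: 0 + 1(137.6) = 137.6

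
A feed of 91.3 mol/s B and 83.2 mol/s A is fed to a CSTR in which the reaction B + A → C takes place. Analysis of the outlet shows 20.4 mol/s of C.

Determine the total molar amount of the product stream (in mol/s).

For C: n = n₀ + 1ξ → 20.4 = 0 + 1ξ, giving ξ = 20.4 mol/s.
Outlet amounts (n = n₀ + ν ξ):
  B: 91.3 − 1(20.4) = 70.9
  A: 83.2 − 1(20.4) = 62.8
  C: 0 + 1(20.4) = 20.4
Total out = 70.9 + 62.8 + 20.4 = 154.1 mol/s.

154 mol/s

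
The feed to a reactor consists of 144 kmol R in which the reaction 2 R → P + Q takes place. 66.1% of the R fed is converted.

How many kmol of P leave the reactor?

47.6 kmol

R reacted = 0.661 × 144 = 95.18 kmol; ν_R = −2, so ξ = 95.18/2 = 47.59 kmol.
Outlet amounts (n = n₀ + ν ξ):
  R: 144 − 2(47.59) = 48.82
  P: 0 + 1(47.59) = 47.59
  Q: 0 + 1(47.59) = 47.59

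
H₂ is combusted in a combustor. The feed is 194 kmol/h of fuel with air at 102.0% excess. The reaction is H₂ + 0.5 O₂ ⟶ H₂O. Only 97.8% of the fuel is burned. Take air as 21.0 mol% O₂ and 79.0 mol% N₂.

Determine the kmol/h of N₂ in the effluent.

737 kmol/h

Stoichiometric O₂ = 0.5 × 194 = 97 kmol/h; O₂ fed = 97 × 2.020 = 195.9 kmol/h.
N₂ fed = 195.9 × 79/21 = 737.1 kmol/h.
Fuel reacted = 0.978 × 194 → ξ = 189.7 kmol/h.
Outlet (n = n₀ + ν ξ):
  H₂: 194 − 1(189.7) = 4.268
  O₂: 195.9 − 0.5(189.7) = 101.1
  N₂: 737.1 (inert)
  H₂O: 0 + 1(189.7) = 189.7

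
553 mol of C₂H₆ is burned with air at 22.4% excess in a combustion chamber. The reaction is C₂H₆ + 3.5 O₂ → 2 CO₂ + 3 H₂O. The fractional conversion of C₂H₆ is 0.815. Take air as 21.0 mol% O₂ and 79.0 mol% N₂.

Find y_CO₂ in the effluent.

0.0747

Stoichiometric O₂ = 3.5 × 553 = 1936 mol; O₂ fed = 1936 × 1.224 = 2369 mol.
N₂ fed = 2369 × 79/21 = 8912 mol.
Fuel reacted = 0.815 × 553 → ξ = 450.7 mol.
Outlet (n = n₀ + ν ξ):
  C₂H₆: 553 − 1(450.7) = 102.3
  O₂: 2369 − 3.5(450.7) = 791.6
  N₂: 8912 (inert)
  CO₂: 0 + 2(450.7) = 901.4
  H₂O: 0 + 3(450.7) = 1352
Total out = 12060 mol; y_CO₂ = 901.4 / 12060 = 0.07474.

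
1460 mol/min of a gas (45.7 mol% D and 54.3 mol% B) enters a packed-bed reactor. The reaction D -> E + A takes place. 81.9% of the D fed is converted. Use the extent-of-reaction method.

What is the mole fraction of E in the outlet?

D reacted = 0.819 × 667.2 = 546.5 mol/min; ν_D = −1, so ξ = 546.5/1 = 546.5 mol/min.
Outlet amounts (n = n₀ + ν ξ):
  D: 667.2 − 1(546.5) = 120.8
  E: 0 + 1(546.5) = 546.5
  A: 0 + 1(546.5) = 546.5
  B: 792.8 (inert)
Total out = 2006 mol/min; y_E = 546.5 / 2006 = 0.2723.

0.272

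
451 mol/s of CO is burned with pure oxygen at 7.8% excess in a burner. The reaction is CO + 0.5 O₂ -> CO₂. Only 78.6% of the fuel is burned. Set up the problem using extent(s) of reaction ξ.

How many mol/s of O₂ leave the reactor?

Stoichiometric O₂ = 0.5 × 451 = 225.5 mol/s; O₂ fed = 225.5 × 1.078 = 243.1 mol/s.
Fuel reacted = 0.786 × 451 → ξ = 354.5 mol/s.
Outlet (n = n₀ + ν ξ):
  CO: 451 − 1(354.5) = 96.51
  O₂: 243.1 − 0.5(354.5) = 65.85
  CO₂: 0 + 1(354.5) = 354.5

65.8 mol/s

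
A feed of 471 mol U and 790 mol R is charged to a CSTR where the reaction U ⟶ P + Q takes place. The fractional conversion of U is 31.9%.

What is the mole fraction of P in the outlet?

0.106

U reacted = 0.319 × 471 = 150.2 mol; ν_U = −1, so ξ = 150.2/1 = 150.2 mol.
Outlet amounts (n = n₀ + ν ξ):
  U: 471 − 1(150.2) = 320.8
  P: 0 + 1(150.2) = 150.2
  Q: 0 + 1(150.2) = 150.2
  R: 790 (inert)
Total out = 1411 mol; y_P = 150.2 / 1411 = 0.1065.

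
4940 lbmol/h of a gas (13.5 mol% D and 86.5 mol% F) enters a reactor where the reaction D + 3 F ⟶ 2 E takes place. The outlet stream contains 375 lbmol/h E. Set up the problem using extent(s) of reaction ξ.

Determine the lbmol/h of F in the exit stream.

3710 lbmol/h

For E: n = n₀ + 2ξ → 375 = 0 + 2ξ, giving ξ = 187.5 lbmol/h.
Outlet amounts (n = n₀ + ν ξ):
  D: 666.9 − 1(187.5) = 479.4
  F: 4273 − 3(187.5) = 3711
  E: 0 + 2(187.5) = 375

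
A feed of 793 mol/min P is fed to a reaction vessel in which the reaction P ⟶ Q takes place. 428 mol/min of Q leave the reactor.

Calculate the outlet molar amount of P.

For Q: n = n₀ + 1ξ → 428 = 0 + 1ξ, giving ξ = 428 mol/min.
Outlet amounts (n = n₀ + ν ξ):
  P: 793 − 1(428) = 365
  Q: 0 + 1(428) = 428

365 mol/min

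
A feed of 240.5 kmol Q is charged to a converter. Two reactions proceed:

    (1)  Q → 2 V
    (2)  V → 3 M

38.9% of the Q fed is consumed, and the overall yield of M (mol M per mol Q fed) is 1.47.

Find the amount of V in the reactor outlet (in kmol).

69.3 kmol

Conversion of Q: Q consumed = 1ξ₁ = 0.389 × 240.5 → ξ₁ = 93.55 kmol.
Yield of M: 3ξ₂ / 240.5 = 1.47 → ξ₂ = 117.8 kmol.
Outlet amounts (n = n₀ + Σ ν·ξ):
  Q: 240.5 − 1(93.55) = 146.9
  V: 0 + 2(93.55) − 1(117.8) = 69.26
  M: 0 + 3(117.8) = 353.5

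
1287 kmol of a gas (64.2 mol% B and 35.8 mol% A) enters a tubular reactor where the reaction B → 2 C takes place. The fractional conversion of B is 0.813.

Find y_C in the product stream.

0.686

B reacted = 0.813 × 826.3 = 671.7 kmol; ν_B = −1, so ξ = 671.7/1 = 671.7 kmol.
Outlet amounts (n = n₀ + ν ξ):
  B: 826.3 − 1(671.7) = 154.5
  C: 0 + 2(671.7) = 1343
  A: 460.7 (inert)
Total out = 1959 kmol; y_C = 1343 / 1959 = 0.6859.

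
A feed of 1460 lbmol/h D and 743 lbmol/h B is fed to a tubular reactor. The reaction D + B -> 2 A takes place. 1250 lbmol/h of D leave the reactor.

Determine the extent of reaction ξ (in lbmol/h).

ξ = 210 lbmol/h

For D: n = n₀ − 1ξ → 1250 = 1460 − 1ξ, giving ξ = 210 lbmol/h.
Outlet amounts (n = n₀ + ν ξ):
  D: 1460 − 1(210) = 1250
  B: 743 − 1(210) = 533
  A: 0 + 2(210) = 420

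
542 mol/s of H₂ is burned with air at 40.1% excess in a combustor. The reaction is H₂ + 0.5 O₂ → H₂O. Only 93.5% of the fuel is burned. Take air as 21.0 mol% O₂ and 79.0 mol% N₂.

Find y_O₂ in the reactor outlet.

0.0602

Stoichiometric O₂ = 0.5 × 542 = 271 mol/s; O₂ fed = 271 × 1.401 = 379.7 mol/s.
N₂ fed = 379.7 × 79/21 = 1428 mol/s.
Fuel reacted = 0.935 × 542 → ξ = 506.8 mol/s.
Outlet (n = n₀ + ν ξ):
  H₂: 542 − 1(506.8) = 35.23
  O₂: 379.7 − 0.5(506.8) = 126.3
  N₂: 1428 (inert)
  H₂O: 0 + 1(506.8) = 506.8
Total out = 2097 mol/s; y_O₂ = 126.3 / 2097 = 0.06023.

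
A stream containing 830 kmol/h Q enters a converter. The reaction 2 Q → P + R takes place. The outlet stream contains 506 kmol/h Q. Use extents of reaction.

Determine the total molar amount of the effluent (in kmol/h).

830 kmol/h

For Q: n = n₀ − 2ξ → 506 = 830 − 2ξ, giving ξ = 162 kmol/h.
Outlet amounts (n = n₀ + ν ξ):
  Q: 830 − 2(162) = 506
  P: 0 + 1(162) = 162
  R: 0 + 1(162) = 162
Total out = 506 + 162 + 162 = 830 kmol/h.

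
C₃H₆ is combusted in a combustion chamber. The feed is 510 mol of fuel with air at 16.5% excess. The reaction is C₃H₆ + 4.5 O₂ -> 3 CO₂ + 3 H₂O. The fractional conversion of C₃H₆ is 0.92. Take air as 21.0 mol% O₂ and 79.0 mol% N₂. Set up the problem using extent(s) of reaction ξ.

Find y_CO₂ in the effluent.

0.104

Stoichiometric O₂ = 4.5 × 510 = 2295 mol; O₂ fed = 2295 × 1.165 = 2674 mol.
N₂ fed = 2674 × 79/21 = 10060 mol.
Fuel reacted = 0.92 × 510 → ξ = 469.2 mol.
Outlet (n = n₀ + ν ξ):
  C₃H₆: 510 − 1(469.2) = 40.8
  O₂: 2674 − 4.5(469.2) = 562.3
  N₂: 10060 (inert)
  CO₂: 0 + 3(469.2) = 1408
  H₂O: 0 + 3(469.2) = 1408
Total out = 13480 mol; y_CO₂ = 1408 / 13480 = 0.1044.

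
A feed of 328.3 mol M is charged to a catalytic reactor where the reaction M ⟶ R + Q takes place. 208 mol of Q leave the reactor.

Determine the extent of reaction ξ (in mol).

ξ = 208 mol

For Q: n = n₀ + 1ξ → 208 = 0 + 1ξ, giving ξ = 208 mol.
Outlet amounts (n = n₀ + ν ξ):
  M: 328.3 − 1(208) = 120.3
  R: 0 + 1(208) = 208
  Q: 0 + 1(208) = 208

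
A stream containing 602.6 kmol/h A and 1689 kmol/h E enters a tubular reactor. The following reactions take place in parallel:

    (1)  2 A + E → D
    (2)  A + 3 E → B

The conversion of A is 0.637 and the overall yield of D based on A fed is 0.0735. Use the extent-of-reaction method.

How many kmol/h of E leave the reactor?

759 kmol/h

Yield of D: 1ξ₁ / 602.6 = 0.0735 → ξ₁ = 44.29 kmol/h.
Conversion of A: 2ξ₁ + 1ξ₂ = 0.637 × 602.6 = 383.9 → ξ₂ = 295.3 kmol/h.
Outlet amounts (n = n₀ + Σ ν·ξ):
  A: 602.6 − 2(44.29) − 1(295.3) = 218.7
  E: 1689 − 1(44.29) − 3(295.3) = 758.9
  D: 0 + 1(44.29) = 44.29
  B: 0 + 1(295.3) = 295.3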